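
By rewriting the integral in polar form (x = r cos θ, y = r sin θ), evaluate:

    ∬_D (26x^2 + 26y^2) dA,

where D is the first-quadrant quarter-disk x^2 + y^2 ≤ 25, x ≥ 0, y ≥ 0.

The region D is 0 ≤ r ≤ 5, 0 ≤ θ ≤ π/2 in polar coordinates, where x = r cos(θ), y = r sin(θ), and dA = r dr dθ.

Under the substitution, the integrand becomes 26r^2, so

    ∬_D (26x^2 + 26y^2) dA = ∫_{0}^{π/2} ∫_{0}^{5} (26r^2) · r dr dθ.

Inner integral (in r): ∫_{0}^{5} (26r^2) · r dr = 8125/2.

Outer integral (in θ): ∫_{0}^{π/2} (8125/2) dθ = 8125π/4.

Therefore ∬_D (26x^2 + 26y^2) dA = 8125π/4.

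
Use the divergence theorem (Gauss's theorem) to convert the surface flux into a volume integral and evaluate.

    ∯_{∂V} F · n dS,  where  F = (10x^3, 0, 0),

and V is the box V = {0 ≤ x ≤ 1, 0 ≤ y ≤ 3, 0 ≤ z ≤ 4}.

By the divergence theorem,

    ∯_{∂V} F · n dS = ∭_V (∇ · F) dV.

Compute the divergence:
    ∇ · F = ∂F_x/∂x + ∂F_y/∂y + ∂F_z/∂z = 30x^2 + 0 + 0 = 30x^2.

V is a rectangular box, so dV = dx dy dz with 0 ≤ x ≤ 1, 0 ≤ y ≤ 3, 0 ≤ z ≤ 4.

Integrate (30x^2) over V as an iterated integral:

    ∭_V (∇·F) dV = ∫_0^{1} ∫_0^{3} ∫_0^{4} (30x^2) dz dy dx.

Inner (z from 0 to 4): 120x^2.
Middle (y from 0 to 3): 360x^2.
Outer (x from 0 to 1): 120.

Therefore ∯_{∂V} F · n dS = 120.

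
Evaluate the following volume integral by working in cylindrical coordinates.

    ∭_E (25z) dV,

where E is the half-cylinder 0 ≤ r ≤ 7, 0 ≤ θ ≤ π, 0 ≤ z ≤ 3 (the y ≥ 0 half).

In cylindrical coordinates, x = r cos(θ), y = r sin(θ), z = z, and dV = r dr dθ dz.

The integrand becomes 25z, so

    ∭_E (25z) dV = ∫_{0}^{π} ∫_{0}^{7} ∫_{0}^{3} (25z) · r dz dr dθ.

Inner (z): 225r/2.
Middle (r from 0 to 7): 11025/4.
Outer (θ): 11025π/4.

Therefore the triple integral equals 11025π/4.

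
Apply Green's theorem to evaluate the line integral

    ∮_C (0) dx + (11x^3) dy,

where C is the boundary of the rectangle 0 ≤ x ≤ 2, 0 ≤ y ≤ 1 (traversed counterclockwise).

Green's theorem converts the closed line integral into a double integral over the enclosed region D:

    ∮_C P dx + Q dy = ∬_D (∂Q/∂x - ∂P/∂y) dA.

Here P = 0, Q = 11x^3, so

    ∂Q/∂x = 33x^2,    ∂P/∂y = 0,
    ∂Q/∂x - ∂P/∂y = 33x^2.

D is the region 0 ≤ x ≤ 2, 0 ≤ y ≤ 1. Evaluating the double integral:

    ∬_D (33x^2) dA = ∫_0^{2} ∫_0^{1} (33x^2) dy dx.

Inner (y from 0 to 1): 33x^2.
Outer (x from 0 to 2): 88.

Therefore ∮_C P dx + Q dy = 88.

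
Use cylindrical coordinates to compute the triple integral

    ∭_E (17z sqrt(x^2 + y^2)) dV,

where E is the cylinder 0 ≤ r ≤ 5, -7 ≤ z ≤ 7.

In cylindrical coordinates, x = r cos(θ), y = r sin(θ), z = z, and dV = r dr dθ dz.

The integrand becomes 17r z, so

    ∭_E (17z sqrt(x^2 + y^2)) dV = ∫_{0}^{2π} ∫_{0}^{5} ∫_{-7}^{7} (17r z) · r dz dr dθ.

Inner (z): 0.
Middle (r from 0 to 5): 0.
Outer (θ): 0.

Therefore the triple integral equals 0.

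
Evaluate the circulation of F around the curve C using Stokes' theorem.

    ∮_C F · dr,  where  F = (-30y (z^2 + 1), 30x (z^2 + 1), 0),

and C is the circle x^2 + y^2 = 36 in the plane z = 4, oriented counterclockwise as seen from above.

Let S be the flat disk x^2 + y^2 ≤ 36 in the plane z = 4, with upward unit normal n̂ = ẑ. By Stokes' theorem,

    ∮_C F · dr = ∬_S (∇ × F) · n̂ dS = ∬_D (curl F)_z dA,

where D is the disk x^2 + y^2 ≤ 36.

Compute the curl of F = (-30y (z^2 + 1), 30x (z^2 + 1), 0):
    (∇ × F)_x = ∂F_z/∂y - ∂F_y/∂z = -60x z,
    (∇ × F)_y = ∂F_x/∂z - ∂F_z/∂x = -60y z,
    (∇ × F)_z = ∂F_y/∂x - ∂F_x/∂y = 60z^2 + 60.

On z = 4, (curl F)_z = 1020.

Convert to polar (x = r cos θ, y = r sin θ, dA = r dr dθ); the integrand becomes 1020, so

    ∬_D (curl F)_z dA = ∫_0^{2π} ∫_0^{6} (1020) · r dr dθ.

Inner (r from 0 to 6): 18360.
Outer (θ from 0 to 2π): 36720π.

Therefore ∮_C F · dr = 36720π.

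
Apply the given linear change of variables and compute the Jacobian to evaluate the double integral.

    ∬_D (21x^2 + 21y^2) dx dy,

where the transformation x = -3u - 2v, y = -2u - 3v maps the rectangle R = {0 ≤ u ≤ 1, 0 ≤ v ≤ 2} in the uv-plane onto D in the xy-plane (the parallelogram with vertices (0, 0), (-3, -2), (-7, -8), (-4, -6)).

Compute the Jacobian determinant of (x, y) with respect to (u, v):

    ∂(x,y)/∂(u,v) = | -3  -2 | = (-3)(-3) - (-2)(-2) = 5.
                   | -2  -3 |

Its absolute value is |J| = 5 (the area scaling factor).

Substituting x = -3u - 2v, y = -2u - 3v into the integrand,

    21x^2 + 21y^2 → 273u^2 + 504u v + 273v^2,

so the integral becomes

    ∬_R (273u^2 + 504u v + 273v^2) · |J| du dv = ∫_0^1 ∫_0^2 (1365u^2 + 2520u v + 1365v^2) dv du.

Inner (v): 2730u^2 + 5040u + 3640.
Outer (u): 7070.

Therefore ∬_D (21x^2 + 21y^2) dx dy = 7070.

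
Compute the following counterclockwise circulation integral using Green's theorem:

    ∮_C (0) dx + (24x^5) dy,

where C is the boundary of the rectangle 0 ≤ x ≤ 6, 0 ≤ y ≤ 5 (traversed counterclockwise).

Green's theorem converts the closed line integral into a double integral over the enclosed region D:

    ∮_C P dx + Q dy = ∬_D (∂Q/∂x - ∂P/∂y) dA.

Here P = 0, Q = 24x^5, so

    ∂Q/∂x = 120x^4,    ∂P/∂y = 0,
    ∂Q/∂x - ∂P/∂y = 120x^4.

D is the region 0 ≤ x ≤ 6, 0 ≤ y ≤ 5. Evaluating the double integral:

    ∬_D (120x^4) dA = ∫_0^{6} ∫_0^{5} (120x^4) dy dx.

Inner (y from 0 to 5): 600x^4.
Outer (x from 0 to 6): 933120.

Therefore ∮_C P dx + Q dy = 933120.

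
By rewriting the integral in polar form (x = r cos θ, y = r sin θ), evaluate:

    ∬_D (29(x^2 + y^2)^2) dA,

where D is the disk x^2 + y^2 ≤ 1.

The region D is 0 ≤ r ≤ 1, 0 ≤ θ ≤ 2π in polar coordinates, where x = r cos(θ), y = r sin(θ), and dA = r dr dθ.

Under the substitution, the integrand becomes 29r^4, so

    ∬_D (29(x^2 + y^2)^2) dA = ∫_{0}^{2π} ∫_{0}^{1} (29r^4) · r dr dθ.

Inner integral (in r): ∫_{0}^{1} (29r^4) · r dr = 29/6.

Outer integral (in θ): ∫_{0}^{2π} (29/6) dθ = 29π/3.

Therefore ∬_D (29(x^2 + y^2)^2) dA = 29π/3.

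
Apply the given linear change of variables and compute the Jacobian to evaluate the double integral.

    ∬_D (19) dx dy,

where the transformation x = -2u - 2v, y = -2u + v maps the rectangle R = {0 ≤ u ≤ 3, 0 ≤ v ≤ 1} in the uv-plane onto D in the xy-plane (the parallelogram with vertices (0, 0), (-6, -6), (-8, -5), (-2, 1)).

Compute the Jacobian determinant of (x, y) with respect to (u, v):

    ∂(x,y)/∂(u,v) = | -2  -2 | = (-2)(1) - (-2)(-2) = -6.
                   | -2  1 |

Its absolute value is |J| = 6 (the area scaling factor).

Substituting x = -2u - 2v, y = -2u + v into the integrand,

    19 → 19,

so the integral becomes

    ∬_R (19) · |J| du dv = ∫_0^3 ∫_0^1 (114) dv du.

Inner (v): 114.
Outer (u): 342.

Therefore ∬_D (19) dx dy = 342.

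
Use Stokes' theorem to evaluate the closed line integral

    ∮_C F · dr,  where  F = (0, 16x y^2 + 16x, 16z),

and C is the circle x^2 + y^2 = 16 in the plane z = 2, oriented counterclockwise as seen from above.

Let S be the flat disk x^2 + y^2 ≤ 16 in the plane z = 2, with upward unit normal n̂ = ẑ. By Stokes' theorem,

    ∮_C F · dr = ∬_S (∇ × F) · n̂ dS = ∬_D (curl F)_z dA,

where D is the disk x^2 + y^2 ≤ 16.

Compute the curl of F = (0, 16x y^2 + 16x, 16z):
    (∇ × F)_x = ∂F_z/∂y - ∂F_y/∂z = 0,
    (∇ × F)_y = ∂F_x/∂z - ∂F_z/∂x = 0,
    (∇ × F)_z = ∂F_y/∂x - ∂F_x/∂y = 16y^2 + 16.

On z = 2, (curl F)_z = 16y^2 + 16.

Convert to polar (x = r cos θ, y = r sin θ, dA = r dr dθ); the integrand becomes 16r^2sin(θ)^2 + 16, so

    ∬_D (curl F)_z dA = ∫_0^{2π} ∫_0^{4} (16r^2sin(θ)^2 + 16) · r dr dθ.

Inner (r from 0 to 4): 1024sin(θ)^2 + 128.
Outer (θ from 0 to 2π): 1280π.

Therefore ∮_C F · dr = 1280π.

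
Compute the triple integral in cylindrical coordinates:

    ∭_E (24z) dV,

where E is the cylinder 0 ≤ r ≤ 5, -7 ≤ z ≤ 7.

In cylindrical coordinates, x = r cos(θ), y = r sin(θ), z = z, and dV = r dr dθ dz.

The integrand becomes 24z, so

    ∭_E (24z) dV = ∫_{0}^{2π} ∫_{0}^{5} ∫_{-7}^{7} (24z) · r dz dr dθ.

Inner (z): 0.
Middle (r from 0 to 5): 0.
Outer (θ): 0.

Therefore the triple integral equals 0.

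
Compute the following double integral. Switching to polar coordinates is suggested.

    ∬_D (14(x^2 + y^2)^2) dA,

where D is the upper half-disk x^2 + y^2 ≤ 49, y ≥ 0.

The region D is 0 ≤ r ≤ 7, 0 ≤ θ ≤ π in polar coordinates, where x = r cos(θ), y = r sin(θ), and dA = r dr dθ.

Under the substitution, the integrand becomes 14r^4, so

    ∬_D (14(x^2 + y^2)^2) dA = ∫_{0}^{π} ∫_{0}^{7} (14r^4) · r dr dθ.

Inner integral (in r): ∫_{0}^{7} (14r^4) · r dr = 823543/3.

Outer integral (in θ): ∫_{0}^{π} (823543/3) dθ = 823543π/3.

Therefore ∬_D (14(x^2 + y^2)^2) dA = 823543π/3.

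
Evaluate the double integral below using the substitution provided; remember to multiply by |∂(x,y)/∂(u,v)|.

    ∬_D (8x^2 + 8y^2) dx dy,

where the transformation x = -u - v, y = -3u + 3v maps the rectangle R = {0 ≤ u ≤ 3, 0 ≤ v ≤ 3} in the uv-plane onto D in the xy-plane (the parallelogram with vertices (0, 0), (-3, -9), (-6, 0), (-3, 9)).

Compute the Jacobian determinant of (x, y) with respect to (u, v):

    ∂(x,y)/∂(u,v) = | -1  -1 | = (-1)(3) - (-1)(-3) = -6.
                   | -3  3 |

Its absolute value is |J| = 6 (the area scaling factor).

Substituting x = -u - v, y = -3u + 3v into the integrand,

    8x^2 + 8y^2 → 80u^2 - 128u v + 80v^2,

so the integral becomes

    ∬_R (80u^2 - 128u v + 80v^2) · |J| du dv = ∫_0^3 ∫_0^3 (480u^2 - 768u v + 480v^2) dv du.

Inner (v): 1440u^2 - 3456u + 4320.
Outer (u): 10368.

Therefore ∬_D (8x^2 + 8y^2) dx dy = 10368.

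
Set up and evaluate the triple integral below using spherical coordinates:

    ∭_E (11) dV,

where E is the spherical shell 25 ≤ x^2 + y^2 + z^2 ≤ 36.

In spherical coordinates, x = ρ sin(φ) cos(θ), y = ρ sin(φ) sin(θ), z = ρ cos(φ), and dV = ρ^2 sin(φ) dρ dφ dθ.

The integrand becomes 11, so

    ∭_E (11) dV = ∫_{0}^{2π} ∫_{0}^{π} ∫_{5}^{6} (11) · ρ^2 sin(φ) dρ dφ dθ.

Inner (ρ): 1001sin(φ)/3.
Middle (φ): 2002/3.
Outer (θ): 4004π/3.

Therefore the triple integral equals 4004π/3.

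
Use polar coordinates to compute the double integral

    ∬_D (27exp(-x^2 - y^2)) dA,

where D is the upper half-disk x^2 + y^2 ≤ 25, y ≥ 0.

The region D is 0 ≤ r ≤ 5, 0 ≤ θ ≤ π in polar coordinates, where x = r cos(θ), y = r sin(θ), and dA = r dr dθ.

Under the substitution, the integrand becomes 27exp(-r^2), so

    ∬_D (27exp(-x^2 - y^2)) dA = ∫_{0}^{π} ∫_{0}^{5} (27exp(-r^2)) · r dr dθ.

Inner integral (in r): ∫_{0}^{5} (27exp(-r^2)) · r dr = 27/2 - 27exp(-25)/2.

Outer integral (in θ): ∫_{0}^{π} (27/2 - 27exp(-25)/2) dθ = -27π (1 - exp(25))exp(-25)/2.

Therefore ∬_D (27exp(-x^2 - y^2)) dA = -27π (1 - exp(25))exp(-25)/2.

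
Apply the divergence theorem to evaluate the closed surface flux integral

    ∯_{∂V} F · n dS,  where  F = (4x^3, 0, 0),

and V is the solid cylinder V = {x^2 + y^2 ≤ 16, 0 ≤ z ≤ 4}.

By the divergence theorem,

    ∯_{∂V} F · n dS = ∭_V (∇ · F) dV.

Compute the divergence:
    ∇ · F = ∂F_x/∂x + ∂F_y/∂y + ∂F_z/∂z = 12x^2 + 0 + 0 = 12x^2.

In cylindrical coordinates, x = r cos(θ), y = r sin(θ), z = z, dV = r dr dθ dz, with 0 ≤ r ≤ 4, 0 ≤ θ ≤ 2π, 0 ≤ z ≤ 4.

The integrand, after substitution and multiplying by the volume element, becomes (12r^2cos(θ)^2) · r, so

    ∭_V (∇·F) dV = ∫_0^{2π} ∫_0^{4} ∫_0^{4} (12r^2cos(θ)^2) · r dz dr dθ.

Inner (z from 0 to 4): 48r^3cos(θ)^2.
Middle (r from 0 to 4): 3072cos(θ)^2.
Outer (θ from 0 to 2π): 3072π.

Therefore ∯_{∂V} F · n dS = 3072π.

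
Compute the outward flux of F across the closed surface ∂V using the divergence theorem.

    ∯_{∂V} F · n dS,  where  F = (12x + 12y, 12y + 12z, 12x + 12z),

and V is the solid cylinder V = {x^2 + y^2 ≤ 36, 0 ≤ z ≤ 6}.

By the divergence theorem,

    ∯_{∂V} F · n dS = ∭_V (∇ · F) dV.

Compute the divergence:
    ∇ · F = ∂F_x/∂x + ∂F_y/∂y + ∂F_z/∂z = 12 + 12 + 12 = 36.

In cylindrical coordinates, x = r cos(θ), y = r sin(θ), z = z, dV = r dr dθ dz, with 0 ≤ r ≤ 6, 0 ≤ θ ≤ 2π, 0 ≤ z ≤ 6.

The integrand, after substitution and multiplying by the volume element, becomes (36) · r, so

    ∭_V (∇·F) dV = ∫_0^{2π} ∫_0^{6} ∫_0^{6} (36) · r dz dr dθ.

Inner (z from 0 to 6): 216r.
Middle (r from 0 to 6): 3888.
Outer (θ from 0 to 2π): 7776π.

Therefore ∯_{∂V} F · n dS = 7776π.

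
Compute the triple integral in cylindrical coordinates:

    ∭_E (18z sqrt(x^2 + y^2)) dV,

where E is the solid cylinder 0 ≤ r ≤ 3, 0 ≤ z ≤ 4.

In cylindrical coordinates, x = r cos(θ), y = r sin(θ), z = z, and dV = r dr dθ dz.

The integrand becomes 18r z, so

    ∭_E (18z sqrt(x^2 + y^2)) dV = ∫_{0}^{2π} ∫_{0}^{3} ∫_{0}^{4} (18r z) · r dz dr dθ.

Inner (z): 144r^2.
Middle (r from 0 to 3): 1296.
Outer (θ): 2592π.

Therefore the triple integral equals 2592π.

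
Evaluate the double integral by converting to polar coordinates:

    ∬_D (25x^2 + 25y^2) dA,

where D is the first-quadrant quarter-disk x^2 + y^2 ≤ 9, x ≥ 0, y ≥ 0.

The region D is 0 ≤ r ≤ 3, 0 ≤ θ ≤ π/2 in polar coordinates, where x = r cos(θ), y = r sin(θ), and dA = r dr dθ.

Under the substitution, the integrand becomes 25r^2, so

    ∬_D (25x^2 + 25y^2) dA = ∫_{0}^{π/2} ∫_{0}^{3} (25r^2) · r dr dθ.

Inner integral (in r): ∫_{0}^{3} (25r^2) · r dr = 2025/4.

Outer integral (in θ): ∫_{0}^{π/2} (2025/4) dθ = 2025π/8.

Therefore ∬_D (25x^2 + 25y^2) dA = 2025π/8.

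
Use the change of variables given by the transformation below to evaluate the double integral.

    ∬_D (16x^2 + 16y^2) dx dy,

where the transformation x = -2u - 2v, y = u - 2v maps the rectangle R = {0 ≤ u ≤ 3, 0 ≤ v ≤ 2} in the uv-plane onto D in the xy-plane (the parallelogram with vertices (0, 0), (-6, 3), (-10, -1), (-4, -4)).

Compute the Jacobian determinant of (x, y) with respect to (u, v):

    ∂(x,y)/∂(u,v) = | -2  -2 | = (-2)(-2) - (-2)(1) = 6.
                   | 1  -2 |

Its absolute value is |J| = 6 (the area scaling factor).

Substituting x = -2u - 2v, y = u - 2v into the integrand,

    16x^2 + 16y^2 → 80u^2 + 64u v + 128v^2,

so the integral becomes

    ∬_R (80u^2 + 64u v + 128v^2) · |J| du dv = ∫_0^3 ∫_0^2 (480u^2 + 384u v + 768v^2) dv du.

Inner (v): 960u^2 + 768u + 2048.
Outer (u): 18240.

Therefore ∬_D (16x^2 + 16y^2) dx dy = 18240.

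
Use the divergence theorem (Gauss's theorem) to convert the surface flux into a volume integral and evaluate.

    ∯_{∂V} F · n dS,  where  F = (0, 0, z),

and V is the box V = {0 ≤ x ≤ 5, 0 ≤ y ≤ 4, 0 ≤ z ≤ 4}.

By the divergence theorem,

    ∯_{∂V} F · n dS = ∭_V (∇ · F) dV.

Compute the divergence:
    ∇ · F = ∂F_x/∂x + ∂F_y/∂y + ∂F_z/∂z = 0 + 0 + 1 = 1.

V is a rectangular box, so dV = dx dy dz with 0 ≤ x ≤ 5, 0 ≤ y ≤ 4, 0 ≤ z ≤ 4.

Integrate (1) over V as an iterated integral:

    ∭_V (∇·F) dV = ∫_0^{5} ∫_0^{4} ∫_0^{4} (1) dz dy dx.

Inner (z from 0 to 4): 4.
Middle (y from 0 to 4): 16.
Outer (x from 0 to 5): 80.

Therefore ∯_{∂V} F · n dS = 80.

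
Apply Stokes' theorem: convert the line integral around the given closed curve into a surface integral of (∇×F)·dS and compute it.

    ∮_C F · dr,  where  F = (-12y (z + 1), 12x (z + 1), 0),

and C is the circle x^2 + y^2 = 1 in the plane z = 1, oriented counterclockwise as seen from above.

Let S be the flat disk x^2 + y^2 ≤ 1 in the plane z = 1, with upward unit normal n̂ = ẑ. By Stokes' theorem,

    ∮_C F · dr = ∬_S (∇ × F) · n̂ dS = ∬_D (curl F)_z dA,

where D is the disk x^2 + y^2 ≤ 1.

Compute the curl of F = (-12y (z + 1), 12x (z + 1), 0):
    (∇ × F)_x = ∂F_z/∂y - ∂F_y/∂z = -12x,
    (∇ × F)_y = ∂F_x/∂z - ∂F_z/∂x = -12y,
    (∇ × F)_z = ∂F_y/∂x - ∂F_x/∂y = 24z + 24.

On z = 1, (curl F)_z = 48.

Convert to polar (x = r cos θ, y = r sin θ, dA = r dr dθ); the integrand becomes 48, so

    ∬_D (curl F)_z dA = ∫_0^{2π} ∫_0^{1} (48) · r dr dθ.

Inner (r from 0 to 1): 24.
Outer (θ from 0 to 2π): 48π.

Therefore ∮_C F · dr = 48π.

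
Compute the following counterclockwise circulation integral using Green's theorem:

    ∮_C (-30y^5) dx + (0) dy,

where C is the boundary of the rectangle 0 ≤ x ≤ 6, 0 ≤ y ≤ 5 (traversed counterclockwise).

Green's theorem converts the closed line integral into a double integral over the enclosed region D:

    ∮_C P dx + Q dy = ∬_D (∂Q/∂x - ∂P/∂y) dA.

Here P = -30y^5, Q = 0, so

    ∂Q/∂x = 0,    ∂P/∂y = -150y^4,
    ∂Q/∂x - ∂P/∂y = 150y^4.

D is the region 0 ≤ x ≤ 6, 0 ≤ y ≤ 5. Evaluating the double integral:

    ∬_D (150y^4) dA = ∫_0^{6} ∫_0^{5} (150y^4) dy dx.

Inner (y from 0 to 5): 93750.
Outer (x from 0 to 6): 562500.

Therefore ∮_C P dx + Q dy = 562500.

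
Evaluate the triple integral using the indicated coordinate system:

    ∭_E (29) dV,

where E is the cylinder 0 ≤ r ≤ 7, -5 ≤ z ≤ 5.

In cylindrical coordinates, x = r cos(θ), y = r sin(θ), z = z, and dV = r dr dθ dz.

The integrand becomes 29, so

    ∭_E (29) dV = ∫_{0}^{2π} ∫_{0}^{7} ∫_{-5}^{5} (29) · r dz dr dθ.

Inner (z): 290r.
Middle (r from 0 to 7): 7105.
Outer (θ): 14210π.

Therefore the triple integral equals 14210π.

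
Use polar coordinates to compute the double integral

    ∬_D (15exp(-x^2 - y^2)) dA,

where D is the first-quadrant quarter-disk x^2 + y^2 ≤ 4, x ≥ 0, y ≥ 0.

The region D is 0 ≤ r ≤ 2, 0 ≤ θ ≤ π/2 in polar coordinates, where x = r cos(θ), y = r sin(θ), and dA = r dr dθ.

Under the substitution, the integrand becomes 15exp(-r^2), so

    ∬_D (15exp(-x^2 - y^2)) dA = ∫_{0}^{π/2} ∫_{0}^{2} (15exp(-r^2)) · r dr dθ.

Inner integral (in r): ∫_{0}^{2} (15exp(-r^2)) · r dr = 15/2 - 15exp(-4)/2.

Outer integral (in θ): ∫_{0}^{π/2} (15/2 - 15exp(-4)/2) dθ = -15π (1 - exp(4))exp(-4)/4.

Therefore ∬_D (15exp(-x^2 - y^2)) dA = -15π (1 - exp(4))exp(-4)/4.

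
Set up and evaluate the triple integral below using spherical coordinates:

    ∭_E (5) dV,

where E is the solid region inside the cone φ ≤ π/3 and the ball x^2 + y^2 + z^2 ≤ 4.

In spherical coordinates, x = ρ sin(φ) cos(θ), y = ρ sin(φ) sin(θ), z = ρ cos(φ), and dV = ρ^2 sin(φ) dρ dφ dθ.

The integrand becomes 5, so

    ∭_E (5) dV = ∫_{0}^{2π} ∫_{0}^{π/3} ∫_{0}^{2} (5) · ρ^2 sin(φ) dρ dφ dθ.

Inner (ρ): 40sin(φ)/3.
Middle (φ): 20/3.
Outer (θ): 40π/3.

Therefore the triple integral equals 40π/3.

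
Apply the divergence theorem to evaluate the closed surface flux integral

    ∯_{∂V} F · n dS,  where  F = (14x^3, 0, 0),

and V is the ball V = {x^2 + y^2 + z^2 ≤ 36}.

By the divergence theorem,

    ∯_{∂V} F · n dS = ∭_V (∇ · F) dV.

Compute the divergence:
    ∇ · F = ∂F_x/∂x + ∂F_y/∂y + ∂F_z/∂z = 42x^2 + 0 + 0 = 42x^2.

In spherical coordinates, x = ρ sin(φ) cos(θ), y = ρ sin(φ) sin(θ), z = ρ cos(φ), dV = ρ^2 sin(φ) dρ dφ dθ, with 0 ≤ ρ ≤ 6, 0 ≤ φ ≤ π, 0 ≤ θ ≤ 2π.

The integrand, after substitution and multiplying by the volume element, becomes (42ρ^2sin(φ)^2cos(θ)^2) · ρ^2 sin(φ), so

    ∭_V (∇·F) dV = ∫_0^{2π} ∫_0^{π} ∫_0^{6} (42ρ^2sin(φ)^2cos(θ)^2) · ρ^2 sin(φ) dρ dφ dθ.

Inner (ρ from 0 to 6): 326592sin(φ)^3cos(θ)^2/5.
Middle (φ from 0 to π): 435456cos(θ)^2/5.
Outer (θ from 0 to 2π): 435456π/5.

Therefore ∯_{∂V} F · n dS = 435456π/5.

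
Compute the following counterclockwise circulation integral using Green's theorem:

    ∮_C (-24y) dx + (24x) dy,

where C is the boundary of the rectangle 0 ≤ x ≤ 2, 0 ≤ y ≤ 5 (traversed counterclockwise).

Green's theorem converts the closed line integral into a double integral over the enclosed region D:

    ∮_C P dx + Q dy = ∬_D (∂Q/∂x - ∂P/∂y) dA.

Here P = -24y, Q = 24x, so

    ∂Q/∂x = 24,    ∂P/∂y = -24,
    ∂Q/∂x - ∂P/∂y = 48.

D is the region 0 ≤ x ≤ 2, 0 ≤ y ≤ 5. Evaluating the double integral:

    ∬_D (48) dA = ∫_0^{2} ∫_0^{5} (48) dy dx.

Inner (y from 0 to 5): 240.
Outer (x from 0 to 2): 480.

Therefore ∮_C P dx + Q dy = 480.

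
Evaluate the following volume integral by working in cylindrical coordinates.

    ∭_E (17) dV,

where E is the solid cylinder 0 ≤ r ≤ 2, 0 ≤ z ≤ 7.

In cylindrical coordinates, x = r cos(θ), y = r sin(θ), z = z, and dV = r dr dθ dz.

The integrand becomes 17, so

    ∭_E (17) dV = ∫_{0}^{2π} ∫_{0}^{2} ∫_{0}^{7} (17) · r dz dr dθ.

Inner (z): 119r.
Middle (r from 0 to 2): 238.
Outer (θ): 476π.

Therefore the triple integral equals 476π.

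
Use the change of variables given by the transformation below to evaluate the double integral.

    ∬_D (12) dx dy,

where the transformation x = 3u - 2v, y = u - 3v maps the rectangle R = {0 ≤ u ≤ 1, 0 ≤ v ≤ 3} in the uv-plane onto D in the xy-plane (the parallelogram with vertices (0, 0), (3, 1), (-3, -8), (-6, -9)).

Compute the Jacobian determinant of (x, y) with respect to (u, v):

    ∂(x,y)/∂(u,v) = | 3  -2 | = (3)(-3) - (-2)(1) = -7.
                   | 1  -3 |

Its absolute value is |J| = 7 (the area scaling factor).

Substituting x = 3u - 2v, y = u - 3v into the integrand,

    12 → 12,

so the integral becomes

    ∬_R (12) · |J| du dv = ∫_0^1 ∫_0^3 (84) dv du.

Inner (v): 252.
Outer (u): 252.

Therefore ∬_D (12) dx dy = 252.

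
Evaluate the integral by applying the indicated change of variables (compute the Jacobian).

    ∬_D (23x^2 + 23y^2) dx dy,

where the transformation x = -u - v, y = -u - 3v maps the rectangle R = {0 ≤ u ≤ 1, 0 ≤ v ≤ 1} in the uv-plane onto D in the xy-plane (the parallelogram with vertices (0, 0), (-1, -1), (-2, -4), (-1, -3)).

Compute the Jacobian determinant of (x, y) with respect to (u, v):

    ∂(x,y)/∂(u,v) = | -1  -1 | = (-1)(-3) - (-1)(-1) = 2.
                   | -1  -3 |

Its absolute value is |J| = 2 (the area scaling factor).

Substituting x = -u - v, y = -u - 3v into the integrand,

    23x^2 + 23y^2 → 46u^2 + 184u v + 230v^2,

so the integral becomes

    ∬_R (46u^2 + 184u v + 230v^2) · |J| du dv = ∫_0^1 ∫_0^1 (92u^2 + 368u v + 460v^2) dv du.

Inner (v): 92u^2 + 184u + 460/3.
Outer (u): 276.

Therefore ∬_D (23x^2 + 23y^2) dx dy = 276.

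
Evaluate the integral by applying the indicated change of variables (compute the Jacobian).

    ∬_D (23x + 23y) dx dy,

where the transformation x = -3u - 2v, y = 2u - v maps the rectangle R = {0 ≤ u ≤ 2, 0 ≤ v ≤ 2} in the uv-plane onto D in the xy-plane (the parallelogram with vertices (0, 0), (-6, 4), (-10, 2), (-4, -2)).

Compute the Jacobian determinant of (x, y) with respect to (u, v):

    ∂(x,y)/∂(u,v) = | -3  -2 | = (-3)(-1) - (-2)(2) = 7.
                   | 2  -1 |

Its absolute value is |J| = 7 (the area scaling factor).

Substituting x = -3u - 2v, y = 2u - v into the integrand,

    23x + 23y → -23u - 69v,

so the integral becomes

    ∬_R (-23u - 69v) · |J| du dv = ∫_0^2 ∫_0^2 (-161u - 483v) dv du.

Inner (v): -322u - 966.
Outer (u): -2576.

Therefore ∬_D (23x + 23y) dx dy = -2576.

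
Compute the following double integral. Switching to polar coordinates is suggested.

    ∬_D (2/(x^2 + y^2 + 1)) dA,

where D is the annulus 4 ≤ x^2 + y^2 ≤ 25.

The region D is 2 ≤ r ≤ 5, 0 ≤ θ ≤ 2π in polar coordinates, where x = r cos(θ), y = r sin(θ), and dA = r dr dθ.

Under the substitution, the integrand becomes 2/(r^2 + 1), so

    ∬_D (2/(x^2 + y^2 + 1)) dA = ∫_{0}^{2π} ∫_{2}^{5} (2/(r^2 + 1)) · r dr dθ.

Inner integral (in r): ∫_{2}^{5} (2/(r^2 + 1)) · r dr = log(26/5).

Outer integral (in θ): ∫_{0}^{2π} (log(26/5)) dθ = log((26/5)^(2π)).

Therefore ∬_D (2/(x^2 + y^2 + 1)) dA = log((26/5)^(2π)).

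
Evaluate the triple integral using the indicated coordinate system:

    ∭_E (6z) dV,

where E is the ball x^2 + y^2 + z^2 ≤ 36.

In spherical coordinates, x = ρ sin(φ) cos(θ), y = ρ sin(φ) sin(θ), z = ρ cos(φ), and dV = ρ^2 sin(φ) dρ dφ dθ.

The integrand becomes 6ρ cos(φ), so

    ∭_E (6z) dV = ∫_{0}^{2π} ∫_{0}^{π} ∫_{0}^{6} (6ρ cos(φ)) · ρ^2 sin(φ) dρ dφ dθ.

Inner (ρ): 972sin(2φ).
Middle (φ): 0.
Outer (θ): 0.

Therefore the triple integral equals 0.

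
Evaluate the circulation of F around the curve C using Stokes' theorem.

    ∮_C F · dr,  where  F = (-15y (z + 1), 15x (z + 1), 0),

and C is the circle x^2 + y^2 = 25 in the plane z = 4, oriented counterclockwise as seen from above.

Let S be the flat disk x^2 + y^2 ≤ 25 in the plane z = 4, with upward unit normal n̂ = ẑ. By Stokes' theorem,

    ∮_C F · dr = ∬_S (∇ × F) · n̂ dS = ∬_D (curl F)_z dA,

where D is the disk x^2 + y^2 ≤ 25.

Compute the curl of F = (-15y (z + 1), 15x (z + 1), 0):
    (∇ × F)_x = ∂F_z/∂y - ∂F_y/∂z = -15x,
    (∇ × F)_y = ∂F_x/∂z - ∂F_z/∂x = -15y,
    (∇ × F)_z = ∂F_y/∂x - ∂F_x/∂y = 30z + 30.

On z = 4, (curl F)_z = 150.

Convert to polar (x = r cos θ, y = r sin θ, dA = r dr dθ); the integrand becomes 150, so

    ∬_D (curl F)_z dA = ∫_0^{2π} ∫_0^{5} (150) · r dr dθ.

Inner (r from 0 to 5): 1875.
Outer (θ from 0 to 2π): 3750π.

Therefore ∮_C F · dr = 3750π.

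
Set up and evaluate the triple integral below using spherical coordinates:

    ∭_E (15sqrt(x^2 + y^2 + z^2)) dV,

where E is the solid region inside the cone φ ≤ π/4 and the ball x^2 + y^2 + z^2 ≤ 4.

In spherical coordinates, x = ρ sin(φ) cos(θ), y = ρ sin(φ) sin(θ), z = ρ cos(φ), and dV = ρ^2 sin(φ) dρ dφ dθ.

The integrand becomes 15ρ, so

    ∭_E (15sqrt(x^2 + y^2 + z^2)) dV = ∫_{0}^{2π} ∫_{0}^{π/4} ∫_{0}^{2} (15ρ) · ρ^2 sin(φ) dρ dφ dθ.

Inner (ρ): 60sin(φ).
Middle (φ): 60 - 30sqrt(2).
Outer (θ): 60π (2 - sqrt(2)).

Therefore the triple integral equals 60π (2 - sqrt(2)).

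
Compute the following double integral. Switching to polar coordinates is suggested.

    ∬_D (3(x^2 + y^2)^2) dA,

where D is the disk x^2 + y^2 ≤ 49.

The region D is 0 ≤ r ≤ 7, 0 ≤ θ ≤ 2π in polar coordinates, where x = r cos(θ), y = r sin(θ), and dA = r dr dθ.

Under the substitution, the integrand becomes 3r^4, so

    ∬_D (3(x^2 + y^2)^2) dA = ∫_{0}^{2π} ∫_{0}^{7} (3r^4) · r dr dθ.

Inner integral (in r): ∫_{0}^{7} (3r^4) · r dr = 117649/2.

Outer integral (in θ): ∫_{0}^{2π} (117649/2) dθ = 117649π.

Therefore ∬_D (3(x^2 + y^2)^2) dA = 117649π.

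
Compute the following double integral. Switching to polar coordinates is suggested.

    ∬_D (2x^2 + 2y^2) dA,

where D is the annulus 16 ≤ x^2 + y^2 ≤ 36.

The region D is 4 ≤ r ≤ 6, 0 ≤ θ ≤ 2π in polar coordinates, where x = r cos(θ), y = r sin(θ), and dA = r dr dθ.

Under the substitution, the integrand becomes 2r^2, so

    ∬_D (2x^2 + 2y^2) dA = ∫_{0}^{2π} ∫_{4}^{6} (2r^2) · r dr dθ.

Inner integral (in r): ∫_{4}^{6} (2r^2) · r dr = 520.

Outer integral (in θ): ∫_{0}^{2π} (520) dθ = 1040π.

Therefore ∬_D (2x^2 + 2y^2) dA = 1040π.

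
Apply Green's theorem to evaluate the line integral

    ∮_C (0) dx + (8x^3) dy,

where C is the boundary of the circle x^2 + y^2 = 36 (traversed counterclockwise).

Green's theorem converts the closed line integral into a double integral over the enclosed region D:

    ∮_C P dx + Q dy = ∬_D (∂Q/∂x - ∂P/∂y) dA.

Here P = 0, Q = 8x^3, so

    ∂Q/∂x = 24x^2,    ∂P/∂y = 0,
    ∂Q/∂x - ∂P/∂y = 24x^2.

D is the region x^2 + y^2 ≤ 36. Evaluating the double integral:

In polar coordinates (x = r cos θ, y = r sin θ, dA = r dr dθ) the integrand becomes 24r^2cos(θ)^2, so

    ∬_D (24x^2) dA = ∫_0^{2π} ∫_0^{6} (24r^2cos(θ)^2) · r dr dθ.

Inner (r from 0 to 6): 7776cos(θ)^2.
Outer (θ from 0 to 2π): 7776π.

Therefore ∮_C P dx + Q dy = 7776π.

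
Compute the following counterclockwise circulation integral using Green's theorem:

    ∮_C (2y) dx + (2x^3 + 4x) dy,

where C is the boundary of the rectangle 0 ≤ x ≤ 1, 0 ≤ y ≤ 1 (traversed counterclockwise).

Green's theorem converts the closed line integral into a double integral over the enclosed region D:

    ∮_C P dx + Q dy = ∬_D (∂Q/∂x - ∂P/∂y) dA.

Here P = 2y, Q = 2x^3 + 4x, so

    ∂Q/∂x = 6x^2 + 4,    ∂P/∂y = 2,
    ∂Q/∂x - ∂P/∂y = 6x^2 + 2.

D is the region 0 ≤ x ≤ 1, 0 ≤ y ≤ 1. Evaluating the double integral:

    ∬_D (6x^2 + 2) dA = ∫_0^{1} ∫_0^{1} (6x^2 + 2) dy dx.

Inner (y from 0 to 1): 6x^2 + 2.
Outer (x from 0 to 1): 4.

Therefore ∮_C P dx + Q dy = 4.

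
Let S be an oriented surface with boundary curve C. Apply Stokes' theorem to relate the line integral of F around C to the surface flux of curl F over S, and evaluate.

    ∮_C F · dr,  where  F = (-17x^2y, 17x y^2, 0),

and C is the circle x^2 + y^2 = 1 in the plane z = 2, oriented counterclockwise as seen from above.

Let S be the flat disk x^2 + y^2 ≤ 1 in the plane z = 2, with upward unit normal n̂ = ẑ. By Stokes' theorem,

    ∮_C F · dr = ∬_S (∇ × F) · n̂ dS = ∬_D (curl F)_z dA,

where D is the disk x^2 + y^2 ≤ 1.

Compute the curl of F = (-17x^2y, 17x y^2, 0):
    (∇ × F)_x = ∂F_z/∂y - ∂F_y/∂z = 0,
    (∇ × F)_y = ∂F_x/∂z - ∂F_z/∂x = 0,
    (∇ × F)_z = ∂F_y/∂x - ∂F_x/∂y = 17x^2 + 17y^2.

On z = 2, (curl F)_z = 17x^2 + 17y^2.

Convert to polar (x = r cos θ, y = r sin θ, dA = r dr dθ); the integrand becomes 17r^2, so

    ∬_D (curl F)_z dA = ∫_0^{2π} ∫_0^{1} (17r^2) · r dr dθ.

Inner (r from 0 to 1): 17/4.
Outer (θ from 0 to 2π): 17π/2.

Therefore ∮_C F · dr = 17π/2.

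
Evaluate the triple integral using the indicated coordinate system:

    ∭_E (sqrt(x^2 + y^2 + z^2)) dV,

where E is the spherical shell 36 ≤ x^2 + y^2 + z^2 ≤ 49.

In spherical coordinates, x = ρ sin(φ) cos(θ), y = ρ sin(φ) sin(θ), z = ρ cos(φ), and dV = ρ^2 sin(φ) dρ dφ dθ.

The integrand becomes ρ, so

    ∭_E (sqrt(x^2 + y^2 + z^2)) dV = ∫_{0}^{2π} ∫_{0}^{π} ∫_{6}^{7} (ρ) · ρ^2 sin(φ) dρ dφ dθ.

Inner (ρ): 1105sin(φ)/4.
Middle (φ): 1105/2.
Outer (θ): 1105π.

Therefore the triple integral equals 1105π.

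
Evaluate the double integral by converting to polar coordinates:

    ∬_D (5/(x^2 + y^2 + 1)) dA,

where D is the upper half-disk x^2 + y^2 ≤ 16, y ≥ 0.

The region D is 0 ≤ r ≤ 4, 0 ≤ θ ≤ π in polar coordinates, where x = r cos(θ), y = r sin(θ), and dA = r dr dθ.

Under the substitution, the integrand becomes 5/(r^2 + 1), so

    ∬_D (5/(x^2 + y^2 + 1)) dA = ∫_{0}^{π} ∫_{0}^{4} (5/(r^2 + 1)) · r dr dθ.

Inner integral (in r): ∫_{0}^{4} (5/(r^2 + 1)) · r dr = 5log(17)/2.

Outer integral (in θ): ∫_{0}^{π} (5log(17)/2) dθ = 5π log(17)/2.

Therefore ∬_D (5/(x^2 + y^2 + 1)) dA = 5π log(17)/2.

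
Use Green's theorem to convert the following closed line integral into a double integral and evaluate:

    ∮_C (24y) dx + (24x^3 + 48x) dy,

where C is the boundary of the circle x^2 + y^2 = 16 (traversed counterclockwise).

Green's theorem converts the closed line integral into a double integral over the enclosed region D:

    ∮_C P dx + Q dy = ∬_D (∂Q/∂x - ∂P/∂y) dA.

Here P = 24y, Q = 24x^3 + 48x, so

    ∂Q/∂x = 72x^2 + 48,    ∂P/∂y = 24,
    ∂Q/∂x - ∂P/∂y = 72x^2 + 24.

D is the region x^2 + y^2 ≤ 16. Evaluating the double integral:

In polar coordinates (x = r cos θ, y = r sin θ, dA = r dr dθ) the integrand becomes 72r^2cos(θ)^2 + 24, so

    ∬_D (72x^2 + 24) dA = ∫_0^{2π} ∫_0^{4} (72r^2cos(θ)^2 + 24) · r dr dθ.

Inner (r from 0 to 4): 4608cos(θ)^2 + 192.
Outer (θ from 0 to 2π): 4992π.

Therefore ∮_C P dx + Q dy = 4992π.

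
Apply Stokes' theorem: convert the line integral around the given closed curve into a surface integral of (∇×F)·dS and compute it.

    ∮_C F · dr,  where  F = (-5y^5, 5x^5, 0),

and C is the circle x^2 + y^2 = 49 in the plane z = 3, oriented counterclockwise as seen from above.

Let S be the flat disk x^2 + y^2 ≤ 49 in the plane z = 3, with upward unit normal n̂ = ẑ. By Stokes' theorem,

    ∮_C F · dr = ∬_S (∇ × F) · n̂ dS = ∬_D (curl F)_z dA,

where D is the disk x^2 + y^2 ≤ 49.

Compute the curl of F = (-5y^5, 5x^5, 0):
    (∇ × F)_x = ∂F_z/∂y - ∂F_y/∂z = 0,
    (∇ × F)_y = ∂F_x/∂z - ∂F_z/∂x = 0,
    (∇ × F)_z = ∂F_y/∂x - ∂F_x/∂y = 25x^4 + 25y^4.

On z = 3, (curl F)_z = 25x^4 + 25y^4.

Convert to polar (x = r cos θ, y = r sin θ, dA = r dr dθ); the integrand becomes 25r^4(sin(θ)^4 + cos(θ)^4), so

    ∬_D (curl F)_z dA = ∫_0^{2π} ∫_0^{7} (25r^4(sin(θ)^4 + cos(θ)^4)) · r dr dθ.

Inner (r from 0 to 7): 2941225sin(θ)^4/6 + 2941225cos(θ)^4/6.
Outer (θ from 0 to 2π): 2941225π/4.

Therefore ∮_C F · dr = 2941225π/4.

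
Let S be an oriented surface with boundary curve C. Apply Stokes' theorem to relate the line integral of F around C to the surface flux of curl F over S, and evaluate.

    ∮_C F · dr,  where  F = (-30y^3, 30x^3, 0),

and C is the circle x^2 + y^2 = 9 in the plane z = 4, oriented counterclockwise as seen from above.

Let S be the flat disk x^2 + y^2 ≤ 9 in the plane z = 4, with upward unit normal n̂ = ẑ. By Stokes' theorem,

    ∮_C F · dr = ∬_S (∇ × F) · n̂ dS = ∬_D (curl F)_z dA,

where D is the disk x^2 + y^2 ≤ 9.

Compute the curl of F = (-30y^3, 30x^3, 0):
    (∇ × F)_x = ∂F_z/∂y - ∂F_y/∂z = 0,
    (∇ × F)_y = ∂F_x/∂z - ∂F_z/∂x = 0,
    (∇ × F)_z = ∂F_y/∂x - ∂F_x/∂y = 90x^2 + 90y^2.

On z = 4, (curl F)_z = 90x^2 + 90y^2.

Convert to polar (x = r cos θ, y = r sin θ, dA = r dr dθ); the integrand becomes 90r^2, so

    ∬_D (curl F)_z dA = ∫_0^{2π} ∫_0^{3} (90r^2) · r dr dθ.

Inner (r from 0 to 3): 3645/2.
Outer (θ from 0 to 2π): 3645π.

Therefore ∮_C F · dr = 3645π.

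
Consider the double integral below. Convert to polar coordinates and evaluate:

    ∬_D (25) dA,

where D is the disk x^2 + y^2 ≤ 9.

The region D is 0 ≤ r ≤ 3, 0 ≤ θ ≤ 2π in polar coordinates, where x = r cos(θ), y = r sin(θ), and dA = r dr dθ.

Under the substitution, the integrand becomes 25, so

    ∬_D (25) dA = ∫_{0}^{2π} ∫_{0}^{3} (25) · r dr dθ.

Inner integral (in r): ∫_{0}^{3} (25) · r dr = 225/2.

Outer integral (in θ): ∫_{0}^{2π} (225/2) dθ = 225π.

Therefore ∬_D (25) dA = 225π.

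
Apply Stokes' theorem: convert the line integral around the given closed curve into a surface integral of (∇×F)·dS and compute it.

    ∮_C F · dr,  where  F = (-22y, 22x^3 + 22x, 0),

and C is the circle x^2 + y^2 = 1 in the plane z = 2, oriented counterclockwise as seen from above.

Let S be the flat disk x^2 + y^2 ≤ 1 in the plane z = 2, with upward unit normal n̂ = ẑ. By Stokes' theorem,

    ∮_C F · dr = ∬_S (∇ × F) · n̂ dS = ∬_D (curl F)_z dA,

where D is the disk x^2 + y^2 ≤ 1.

Compute the curl of F = (-22y, 22x^3 + 22x, 0):
    (∇ × F)_x = ∂F_z/∂y - ∂F_y/∂z = 0,
    (∇ × F)_y = ∂F_x/∂z - ∂F_z/∂x = 0,
    (∇ × F)_z = ∂F_y/∂x - ∂F_x/∂y = 66x^2 + 44.

On z = 2, (curl F)_z = 66x^2 + 44.

Convert to polar (x = r cos θ, y = r sin θ, dA = r dr dθ); the integrand becomes 66r^2cos(θ)^2 + 44, so

    ∬_D (curl F)_z dA = ∫_0^{2π} ∫_0^{1} (66r^2cos(θ)^2 + 44) · r dr dθ.

Inner (r from 0 to 1): 33cos(θ)^2/2 + 22.
Outer (θ from 0 to 2π): 121π/2.

Therefore ∮_C F · dr = 121π/2.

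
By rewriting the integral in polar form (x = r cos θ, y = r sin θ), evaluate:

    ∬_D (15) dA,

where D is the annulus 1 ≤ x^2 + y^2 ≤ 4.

The region D is 1 ≤ r ≤ 2, 0 ≤ θ ≤ 2π in polar coordinates, where x = r cos(θ), y = r sin(θ), and dA = r dr dθ.

Under the substitution, the integrand becomes 15, so

    ∬_D (15) dA = ∫_{0}^{2π} ∫_{1}^{2} (15) · r dr dθ.

Inner integral (in r): ∫_{1}^{2} (15) · r dr = 45/2.

Outer integral (in θ): ∫_{0}^{2π} (45/2) dθ = 45π.

Therefore ∬_D (15) dA = 45π.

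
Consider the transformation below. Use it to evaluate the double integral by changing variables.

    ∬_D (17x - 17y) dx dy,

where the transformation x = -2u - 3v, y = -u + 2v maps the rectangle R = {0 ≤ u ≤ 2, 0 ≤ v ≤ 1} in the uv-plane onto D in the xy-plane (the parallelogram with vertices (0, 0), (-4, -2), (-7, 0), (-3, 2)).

Compute the Jacobian determinant of (x, y) with respect to (u, v):

    ∂(x,y)/∂(u,v) = | -2  -3 | = (-2)(2) - (-3)(-1) = -7.
                   | -1  2 |

Its absolute value is |J| = 7 (the area scaling factor).

Substituting x = -2u - 3v, y = -u + 2v into the integrand,

    17x - 17y → -17u - 85v,

so the integral becomes

    ∬_R (-17u - 85v) · |J| du dv = ∫_0^2 ∫_0^1 (-119u - 595v) dv du.

Inner (v): -119u - 595/2.
Outer (u): -833.

Therefore ∬_D (17x - 17y) dx dy = -833.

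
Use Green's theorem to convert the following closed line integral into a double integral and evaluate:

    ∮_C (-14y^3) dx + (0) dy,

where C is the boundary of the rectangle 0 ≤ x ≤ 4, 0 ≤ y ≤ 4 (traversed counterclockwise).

Green's theorem converts the closed line integral into a double integral over the enclosed region D:

    ∮_C P dx + Q dy = ∬_D (∂Q/∂x - ∂P/∂y) dA.

Here P = -14y^3, Q = 0, so

    ∂Q/∂x = 0,    ∂P/∂y = -42y^2,
    ∂Q/∂x - ∂P/∂y = 42y^2.

D is the region 0 ≤ x ≤ 4, 0 ≤ y ≤ 4. Evaluating the double integral:

    ∬_D (42y^2) dA = ∫_0^{4} ∫_0^{4} (42y^2) dy dx.

Inner (y from 0 to 4): 896.
Outer (x from 0 to 4): 3584.

Therefore ∮_C P dx + Q dy = 3584.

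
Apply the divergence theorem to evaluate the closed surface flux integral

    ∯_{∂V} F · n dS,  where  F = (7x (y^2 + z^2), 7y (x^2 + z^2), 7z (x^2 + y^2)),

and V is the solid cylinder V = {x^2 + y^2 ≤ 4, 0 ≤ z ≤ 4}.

By the divergence theorem,

    ∯_{∂V} F · n dS = ∭_V (∇ · F) dV.

Compute the divergence:
    ∇ · F = ∂F_x/∂x + ∂F_y/∂y + ∂F_z/∂z = 7y^2 + 7z^2 + 7x^2 + 7z^2 + 7x^2 + 7y^2 = 14x^2 + 14y^2 + 14z^2.

In cylindrical coordinates, x = r cos(θ), y = r sin(θ), z = z, dV = r dr dθ dz, with 0 ≤ r ≤ 2, 0 ≤ θ ≤ 2π, 0 ≤ z ≤ 4.

The integrand, after substitution and multiplying by the volume element, becomes (14r^2 + 14z^2) · r, so

    ∭_V (∇·F) dV = ∫_0^{2π} ∫_0^{2} ∫_0^{4} (14r^2 + 14z^2) · r dz dr dθ.

Inner (z from 0 to 4): 56r (r^2 + 16/3).
Middle (r from 0 to 2): 2464/3.
Outer (θ from 0 to 2π): 4928π/3.

Therefore ∯_{∂V} F · n dS = 4928π/3.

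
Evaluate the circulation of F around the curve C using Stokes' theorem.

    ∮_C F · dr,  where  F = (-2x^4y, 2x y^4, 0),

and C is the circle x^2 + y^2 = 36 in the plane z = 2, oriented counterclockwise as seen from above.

Let S be the flat disk x^2 + y^2 ≤ 36 in the plane z = 2, with upward unit normal n̂ = ẑ. By Stokes' theorem,

    ∮_C F · dr = ∬_S (∇ × F) · n̂ dS = ∬_D (curl F)_z dA,

where D is the disk x^2 + y^2 ≤ 36.

Compute the curl of F = (-2x^4y, 2x y^4, 0):
    (∇ × F)_x = ∂F_z/∂y - ∂F_y/∂z = 0,
    (∇ × F)_y = ∂F_x/∂z - ∂F_z/∂x = 0,
    (∇ × F)_z = ∂F_y/∂x - ∂F_x/∂y = 2x^4 + 2y^4.

On z = 2, (curl F)_z = 2x^4 + 2y^4.

Convert to polar (x = r cos θ, y = r sin θ, dA = r dr dθ); the integrand becomes 2r^4(sin(θ)^4 + cos(θ)^4), so

    ∬_D (curl F)_z dA = ∫_0^{2π} ∫_0^{6} (2r^4(sin(θ)^4 + cos(θ)^4)) · r dr dθ.

Inner (r from 0 to 6): 15552sin(θ)^4 + 15552cos(θ)^4.
Outer (θ from 0 to 2π): 23328π.

Therefore ∮_C F · dr = 23328π.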